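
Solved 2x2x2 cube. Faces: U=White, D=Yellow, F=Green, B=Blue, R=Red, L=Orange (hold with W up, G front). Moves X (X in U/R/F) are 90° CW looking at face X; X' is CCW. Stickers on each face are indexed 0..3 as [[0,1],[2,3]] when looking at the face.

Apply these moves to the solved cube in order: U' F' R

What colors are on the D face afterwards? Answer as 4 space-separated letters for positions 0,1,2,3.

After move 1 (U'): U=WWWW F=OOGG R=GGRR B=RRBB L=BBOO
After move 2 (F'): F=OGOG U=WWGR R=YGYR D=BOYY L=BWOW
After move 3 (R): R=YYRG U=WGGG F=OOOY D=BBYR B=RRWB
Query: D face = BBYR

Answer: B B Y R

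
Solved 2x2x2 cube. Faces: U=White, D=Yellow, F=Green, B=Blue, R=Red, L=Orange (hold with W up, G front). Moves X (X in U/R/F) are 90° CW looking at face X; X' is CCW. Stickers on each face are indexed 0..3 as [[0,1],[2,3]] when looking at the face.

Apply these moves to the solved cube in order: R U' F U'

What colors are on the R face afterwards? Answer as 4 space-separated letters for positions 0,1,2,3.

After move 1 (R): R=RRRR U=WGWG F=GYGY D=YBYB B=WBWB
After move 2 (U'): U=GGWW F=OOGY R=GYRR B=RRWB L=WBOO
After move 3 (F): F=GOYO U=GGOB R=WYWR D=RGYB L=WYOB
After move 4 (U'): U=GBGO F=WYYO R=GOWR B=WYWB L=RROB
Query: R face = GOWR

Answer: G O W R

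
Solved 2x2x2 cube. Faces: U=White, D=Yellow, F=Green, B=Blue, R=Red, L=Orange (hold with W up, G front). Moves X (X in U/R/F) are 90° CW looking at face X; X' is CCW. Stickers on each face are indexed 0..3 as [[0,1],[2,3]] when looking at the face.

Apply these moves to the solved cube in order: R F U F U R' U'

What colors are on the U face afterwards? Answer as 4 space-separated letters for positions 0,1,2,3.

After move 1 (R): R=RRRR U=WGWG F=GYGY D=YBYB B=WBWB
After move 2 (F): F=GGYY U=WGOO R=WRGR D=RRYB L=OYOB
After move 3 (U): U=OWOG F=WRYY R=WBGR B=OYWB L=GGOB
After move 4 (F): F=YWYR U=OWBG R=OBGR D=GWYB L=GROR
After move 5 (U): U=BOGW F=OBYR R=OYGR B=GRWB L=YWOR
After move 6 (R'): R=YROG U=BWGG F=OOYW D=GBYR B=BRWB
After move 7 (U'): U=WGBG F=YWYW R=OOOG B=YRWB L=BROR
Query: U face = WGBG

Answer: W G B G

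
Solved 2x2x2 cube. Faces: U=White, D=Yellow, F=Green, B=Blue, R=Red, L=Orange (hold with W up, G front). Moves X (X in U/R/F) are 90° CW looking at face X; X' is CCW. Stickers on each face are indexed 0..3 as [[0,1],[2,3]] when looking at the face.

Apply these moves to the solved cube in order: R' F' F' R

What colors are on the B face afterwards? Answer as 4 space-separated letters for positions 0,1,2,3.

Answer: Y B B B

Derivation:
After move 1 (R'): R=RRRR U=WBWB F=GWGW D=YGYG B=YBYB
After move 2 (F'): F=WWGG U=WBRR R=GRYR D=OOYG L=OBOW
After move 3 (F'): F=WGWG U=WBGY R=OROR D=BWYG L=OROR
After move 4 (R): R=OORR U=WGGG F=WWWG D=BYYY B=YBBB
Query: B face = YBBB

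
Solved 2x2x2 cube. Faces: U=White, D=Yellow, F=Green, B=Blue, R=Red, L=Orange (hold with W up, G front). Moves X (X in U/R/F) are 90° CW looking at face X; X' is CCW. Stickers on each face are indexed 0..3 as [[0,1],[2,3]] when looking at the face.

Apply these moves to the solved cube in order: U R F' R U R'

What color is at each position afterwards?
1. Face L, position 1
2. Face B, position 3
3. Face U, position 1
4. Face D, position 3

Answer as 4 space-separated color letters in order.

After move 1 (U): U=WWWW F=RRGG R=BBRR B=OOBB L=GGOO
After move 2 (R): R=RBRB U=WRWG F=RYGY D=YBYO B=WOWB
After move 3 (F'): F=YYRG U=WRRR R=BBYB D=GOYO L=GGOW
After move 4 (R): R=YBBB U=WYRG F=YORO D=GWYW B=RORB
After move 5 (U): U=RWGY F=YBRO R=ROBB B=GGRB L=YOOW
After move 6 (R'): R=OBRB U=RRGG F=YWRY D=GBYO B=WGWB
Query 1: L[1] = O
Query 2: B[3] = B
Query 3: U[1] = R
Query 4: D[3] = O

Answer: O B R O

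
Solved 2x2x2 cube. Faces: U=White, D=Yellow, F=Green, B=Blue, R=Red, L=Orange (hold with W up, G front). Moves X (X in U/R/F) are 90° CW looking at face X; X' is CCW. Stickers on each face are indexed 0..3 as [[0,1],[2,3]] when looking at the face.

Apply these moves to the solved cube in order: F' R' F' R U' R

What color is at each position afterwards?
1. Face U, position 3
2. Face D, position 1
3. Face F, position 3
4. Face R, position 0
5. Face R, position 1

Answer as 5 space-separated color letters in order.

After move 1 (F'): F=GGGG U=WWRR R=YRYR D=OOYY L=OWOW
After move 2 (R'): R=RRYY U=WBRB F=GWGR D=OGYG B=YBOB
After move 3 (F'): F=WRGG U=WBRY R=GROY D=WWYG L=OBOR
After move 4 (R): R=OGYR U=WRRG F=WWGG D=WOYY B=YBBB
After move 5 (U'): U=RGWR F=OBGG R=WWYR B=OGBB L=YBOR
After move 6 (R): R=YWRW U=RBWG F=OOGY D=WBYO B=RGGB
Query 1: U[3] = G
Query 2: D[1] = B
Query 3: F[3] = Y
Query 4: R[0] = Y
Query 5: R[1] = W

Answer: G B Y Y W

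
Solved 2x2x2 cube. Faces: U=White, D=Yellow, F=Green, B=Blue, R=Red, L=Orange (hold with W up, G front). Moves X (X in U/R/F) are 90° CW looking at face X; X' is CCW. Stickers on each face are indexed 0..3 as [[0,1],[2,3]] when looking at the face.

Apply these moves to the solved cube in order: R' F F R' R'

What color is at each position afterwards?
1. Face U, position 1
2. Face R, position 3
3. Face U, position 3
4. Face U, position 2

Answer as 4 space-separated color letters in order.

After move 1 (R'): R=RRRR U=WBWB F=GWGW D=YGYG B=YBYB
After move 2 (F): F=GGWW U=WBOO R=WRBR D=RRYG L=OYOG
After move 3 (F): F=WGWG U=WBGY R=OROR D=BWYG L=OROR
After move 4 (R'): R=RROO U=WYGY F=WBWY D=BGYG B=GBWB
After move 5 (R'): R=RORO U=WWGG F=WYWY D=BBYY B=GBGB
Query 1: U[1] = W
Query 2: R[3] = O
Query 3: U[3] = G
Query 4: U[2] = G

Answer: W O G G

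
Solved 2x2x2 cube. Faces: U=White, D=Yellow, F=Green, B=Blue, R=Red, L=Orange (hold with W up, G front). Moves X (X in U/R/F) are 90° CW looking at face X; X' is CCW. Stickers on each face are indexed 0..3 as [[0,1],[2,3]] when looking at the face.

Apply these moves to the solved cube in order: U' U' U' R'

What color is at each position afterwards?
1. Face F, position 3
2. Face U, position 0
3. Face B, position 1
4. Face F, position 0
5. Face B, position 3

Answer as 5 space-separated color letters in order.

After move 1 (U'): U=WWWW F=OOGG R=GGRR B=RRBB L=BBOO
After move 2 (U'): U=WWWW F=BBGG R=OORR B=GGBB L=RROO
After move 3 (U'): U=WWWW F=RRGG R=BBRR B=OOBB L=GGOO
After move 4 (R'): R=BRBR U=WBWO F=RWGW D=YRYG B=YOYB
Query 1: F[3] = W
Query 2: U[0] = W
Query 3: B[1] = O
Query 4: F[0] = R
Query 5: B[3] = B

Answer: W W O R B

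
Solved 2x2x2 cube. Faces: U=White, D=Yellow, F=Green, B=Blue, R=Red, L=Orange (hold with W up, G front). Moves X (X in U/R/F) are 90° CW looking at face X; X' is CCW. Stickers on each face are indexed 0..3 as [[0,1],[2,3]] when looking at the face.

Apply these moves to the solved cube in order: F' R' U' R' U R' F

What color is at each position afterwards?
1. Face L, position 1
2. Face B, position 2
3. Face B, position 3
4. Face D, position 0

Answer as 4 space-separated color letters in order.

After move 1 (F'): F=GGGG U=WWRR R=YRYR D=OOYY L=OWOW
After move 2 (R'): R=RRYY U=WBRB F=GWGR D=OGYG B=YBOB
After move 3 (U'): U=BBWR F=OWGR R=GWYY B=RROB L=YBOW
After move 4 (R'): R=WYGY U=BOWR F=OBGR D=OWYR B=GRGB
After move 5 (U): U=WBRO F=WYGR R=GRGY B=YBGB L=OBOW
After move 6 (R'): R=RYGG U=WGRY F=WBGO D=OYYR B=RBWB
After move 7 (F): F=GWOB U=WGWB R=RYYG D=GRYR L=OOOY
Query 1: L[1] = O
Query 2: B[2] = W
Query 3: B[3] = B
Query 4: D[0] = G

Answer: O W B G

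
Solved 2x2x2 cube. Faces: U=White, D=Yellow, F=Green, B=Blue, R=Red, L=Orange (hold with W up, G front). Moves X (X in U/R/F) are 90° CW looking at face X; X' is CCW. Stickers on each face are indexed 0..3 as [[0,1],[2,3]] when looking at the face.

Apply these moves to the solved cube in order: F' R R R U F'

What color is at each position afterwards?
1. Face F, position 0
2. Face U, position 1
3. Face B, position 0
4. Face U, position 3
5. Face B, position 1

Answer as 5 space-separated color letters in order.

Answer: R W O Y W

Derivation:
After move 1 (F'): F=GGGG U=WWRR R=YRYR D=OOYY L=OWOW
After move 2 (R): R=YYRR U=WGRG F=GOGY D=OBYB B=RBWB
After move 3 (R): R=RYRY U=WORY F=GBGB D=OWYR B=GBGB
After move 4 (R): R=RRYY U=WBRB F=GWGR D=OGYG B=YBOB
After move 5 (U): U=RWBB F=RRGR R=YBYY B=OWOB L=GWOW
After move 6 (F'): F=RRRG U=RWYY R=GBOY D=WWYG L=GBOB
Query 1: F[0] = R
Query 2: U[1] = W
Query 3: B[0] = O
Query 4: U[3] = Y
Query 5: B[1] = W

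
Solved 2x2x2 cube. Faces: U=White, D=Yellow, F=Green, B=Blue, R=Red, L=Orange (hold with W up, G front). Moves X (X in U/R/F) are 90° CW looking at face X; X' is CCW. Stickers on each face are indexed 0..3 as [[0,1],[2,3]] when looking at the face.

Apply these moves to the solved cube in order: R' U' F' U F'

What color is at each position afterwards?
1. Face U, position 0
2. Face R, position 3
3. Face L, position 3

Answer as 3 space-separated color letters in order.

After move 1 (R'): R=RRRR U=WBWB F=GWGW D=YGYG B=YBYB
After move 2 (U'): U=BBWW F=OOGW R=GWRR B=RRYB L=YBOO
After move 3 (F'): F=OWOG U=BBGR R=GWYR D=BOYG L=YWOW
After move 4 (U): U=GBRB F=GWOG R=RRYR B=YWYB L=OWOW
After move 5 (F'): F=WGGO U=GBRY R=ORBR D=WWYG L=OBOR
Query 1: U[0] = G
Query 2: R[3] = R
Query 3: L[3] = R

Answer: G R R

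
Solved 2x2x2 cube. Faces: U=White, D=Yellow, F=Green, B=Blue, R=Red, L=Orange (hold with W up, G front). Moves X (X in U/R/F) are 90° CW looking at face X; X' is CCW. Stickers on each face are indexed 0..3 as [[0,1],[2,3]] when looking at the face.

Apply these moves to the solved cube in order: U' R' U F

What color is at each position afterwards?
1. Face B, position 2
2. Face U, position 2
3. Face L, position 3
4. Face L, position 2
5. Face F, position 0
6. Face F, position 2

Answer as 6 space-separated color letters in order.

After move 1 (U'): U=WWWW F=OOGG R=GGRR B=RRBB L=BBOO
After move 2 (R'): R=GRGR U=WBWR F=OWGW D=YOYG B=YRYB
After move 3 (U): U=WWRB F=GRGW R=YRGR B=BBYB L=OWOO
After move 4 (F): F=GGWR U=WWOW R=RRBR D=GYYG L=OYOO
Query 1: B[2] = Y
Query 2: U[2] = O
Query 3: L[3] = O
Query 4: L[2] = O
Query 5: F[0] = G
Query 6: F[2] = W

Answer: Y O O O G W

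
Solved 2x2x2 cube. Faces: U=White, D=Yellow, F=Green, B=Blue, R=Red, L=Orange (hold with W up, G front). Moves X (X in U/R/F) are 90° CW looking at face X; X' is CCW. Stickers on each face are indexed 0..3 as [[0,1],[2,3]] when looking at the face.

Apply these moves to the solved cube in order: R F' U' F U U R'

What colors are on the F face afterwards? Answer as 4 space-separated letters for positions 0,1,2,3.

Answer: B W G G

Derivation:
After move 1 (R): R=RRRR U=WGWG F=GYGY D=YBYB B=WBWB
After move 2 (F'): F=YYGG U=WGRR R=BRYR D=OOYB L=OGOW
After move 3 (U'): U=GRWR F=OGGG R=YYYR B=BRWB L=WBOW
After move 4 (F): F=GOGG U=GRWB R=WYRR D=YYYB L=WOOO
After move 5 (U): U=WGBR F=WYGG R=BRRR B=WOWB L=GOOO
After move 6 (U): U=BWRG F=BRGG R=WORR B=GOWB L=WYOO
After move 7 (R'): R=ORWR U=BWRG F=BWGG D=YRYG B=BOYB
Query: F face = BWGG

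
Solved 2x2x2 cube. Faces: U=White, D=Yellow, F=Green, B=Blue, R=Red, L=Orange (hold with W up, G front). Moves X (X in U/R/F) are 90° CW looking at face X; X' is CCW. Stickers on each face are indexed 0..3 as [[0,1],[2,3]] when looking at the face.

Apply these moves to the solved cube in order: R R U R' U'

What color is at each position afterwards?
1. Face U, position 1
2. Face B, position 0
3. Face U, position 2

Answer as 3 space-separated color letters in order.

After move 1 (R): R=RRRR U=WGWG F=GYGY D=YBYB B=WBWB
After move 2 (R): R=RRRR U=WYWY F=GBGB D=YWYW B=GBGB
After move 3 (U): U=WWYY F=RRGB R=GBRR B=OOGB L=GBOO
After move 4 (R'): R=BRGR U=WGYO F=RWGY D=YRYB B=WOWB
After move 5 (U'): U=GOWY F=GBGY R=RWGR B=BRWB L=WOOO
Query 1: U[1] = O
Query 2: B[0] = B
Query 3: U[2] = W

Answer: O B W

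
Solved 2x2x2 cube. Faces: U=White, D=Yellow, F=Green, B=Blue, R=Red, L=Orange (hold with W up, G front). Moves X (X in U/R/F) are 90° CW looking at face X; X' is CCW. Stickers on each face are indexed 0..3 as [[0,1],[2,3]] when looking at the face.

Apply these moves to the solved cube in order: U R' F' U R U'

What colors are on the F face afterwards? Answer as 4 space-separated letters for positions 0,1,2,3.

After move 1 (U): U=WWWW F=RRGG R=BBRR B=OOBB L=GGOO
After move 2 (R'): R=BRBR U=WBWO F=RWGW D=YRYG B=YOYB
After move 3 (F'): F=WWRG U=WBBB R=RRYR D=GOYG L=GOOW
After move 4 (U): U=BWBB F=RRRG R=YOYR B=GOYB L=WWOW
After move 5 (R): R=YYRO U=BRBG F=RORG D=GYYG B=BOWB
After move 6 (U'): U=RGBB F=WWRG R=RORO B=YYWB L=BOOW
Query: F face = WWRG

Answer: W W R G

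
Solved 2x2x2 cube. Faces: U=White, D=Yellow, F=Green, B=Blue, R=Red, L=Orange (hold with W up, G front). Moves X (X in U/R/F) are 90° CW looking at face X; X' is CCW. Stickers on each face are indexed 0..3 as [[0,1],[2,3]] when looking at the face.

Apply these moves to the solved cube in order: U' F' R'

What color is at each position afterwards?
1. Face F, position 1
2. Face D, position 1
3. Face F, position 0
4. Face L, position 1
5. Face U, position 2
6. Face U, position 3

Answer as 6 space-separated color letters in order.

After move 1 (U'): U=WWWW F=OOGG R=GGRR B=RRBB L=BBOO
After move 2 (F'): F=OGOG U=WWGR R=YGYR D=BOYY L=BWOW
After move 3 (R'): R=GRYY U=WBGR F=OWOR D=BGYG B=YROB
Query 1: F[1] = W
Query 2: D[1] = G
Query 3: F[0] = O
Query 4: L[1] = W
Query 5: U[2] = G
Query 6: U[3] = R

Answer: W G O W G R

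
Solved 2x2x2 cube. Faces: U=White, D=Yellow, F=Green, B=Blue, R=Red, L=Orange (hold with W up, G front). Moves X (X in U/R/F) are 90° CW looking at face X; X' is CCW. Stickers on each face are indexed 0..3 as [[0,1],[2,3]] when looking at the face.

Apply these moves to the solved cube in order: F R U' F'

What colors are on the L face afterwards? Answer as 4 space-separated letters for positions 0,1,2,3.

After move 1 (F): F=GGGG U=WWOO R=WRWR D=RRYY L=OYOY
After move 2 (R): R=WWRR U=WGOG F=GRGY D=RBYB B=OBWB
After move 3 (U'): U=GGWO F=OYGY R=GRRR B=WWWB L=OBOY
After move 4 (F'): F=YYOG U=GGGR R=BRRR D=BYYB L=OOOW
Query: L face = OOOW

Answer: O O O W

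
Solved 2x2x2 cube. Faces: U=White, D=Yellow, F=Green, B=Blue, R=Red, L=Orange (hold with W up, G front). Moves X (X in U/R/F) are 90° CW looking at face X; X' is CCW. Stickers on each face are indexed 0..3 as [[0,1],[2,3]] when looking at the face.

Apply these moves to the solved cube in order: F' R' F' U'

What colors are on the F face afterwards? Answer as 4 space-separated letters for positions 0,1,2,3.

Answer: O B G G

Derivation:
After move 1 (F'): F=GGGG U=WWRR R=YRYR D=OOYY L=OWOW
After move 2 (R'): R=RRYY U=WBRB F=GWGR D=OGYG B=YBOB
After move 3 (F'): F=WRGG U=WBRY R=GROY D=WWYG L=OBOR
After move 4 (U'): U=BYWR F=OBGG R=WROY B=GROB L=YBOR
Query: F face = OBGG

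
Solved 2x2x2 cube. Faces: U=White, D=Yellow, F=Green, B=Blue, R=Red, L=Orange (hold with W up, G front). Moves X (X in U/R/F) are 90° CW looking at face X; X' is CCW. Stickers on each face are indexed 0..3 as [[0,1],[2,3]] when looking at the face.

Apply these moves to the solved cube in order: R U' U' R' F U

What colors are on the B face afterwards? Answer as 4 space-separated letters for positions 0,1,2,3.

Answer: R Y B B

Derivation:
After move 1 (R): R=RRRR U=WGWG F=GYGY D=YBYB B=WBWB
After move 2 (U'): U=GGWW F=OOGY R=GYRR B=RRWB L=WBOO
After move 3 (U'): U=GWGW F=WBGY R=OORR B=GYWB L=RROO
After move 4 (R'): R=OROR U=GWGG F=WWGW D=YBYY B=BYBB
After move 5 (F): F=GWWW U=GWOR R=GRGR D=OOYY L=RYOB
After move 6 (U): U=OGRW F=GRWW R=BYGR B=RYBB L=GWOB
Query: B face = RYBB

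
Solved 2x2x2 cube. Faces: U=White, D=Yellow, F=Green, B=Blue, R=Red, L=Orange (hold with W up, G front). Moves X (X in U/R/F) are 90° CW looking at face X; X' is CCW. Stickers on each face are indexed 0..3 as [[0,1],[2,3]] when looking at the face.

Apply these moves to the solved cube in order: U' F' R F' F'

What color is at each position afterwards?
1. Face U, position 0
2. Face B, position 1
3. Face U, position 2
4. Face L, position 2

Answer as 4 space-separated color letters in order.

Answer: W R B O

Derivation:
After move 1 (U'): U=WWWW F=OOGG R=GGRR B=RRBB L=BBOO
After move 2 (F'): F=OGOG U=WWGR R=YGYR D=BOYY L=BWOW
After move 3 (R): R=YYRG U=WGGG F=OOOY D=BBYR B=RRWB
After move 4 (F'): F=OYOO U=WGYR R=BYBG D=WWYR L=BGOG
After move 5 (F'): F=YOOO U=WGBB R=WYWG D=GGYR L=BROY
Query 1: U[0] = W
Query 2: B[1] = R
Query 3: U[2] = B
Query 4: L[2] = O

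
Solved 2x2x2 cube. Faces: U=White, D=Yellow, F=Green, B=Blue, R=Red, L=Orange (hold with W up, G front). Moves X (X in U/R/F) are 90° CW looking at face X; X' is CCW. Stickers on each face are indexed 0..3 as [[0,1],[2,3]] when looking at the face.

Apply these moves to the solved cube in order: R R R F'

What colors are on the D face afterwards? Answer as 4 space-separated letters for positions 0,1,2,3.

Answer: O O Y G

Derivation:
After move 1 (R): R=RRRR U=WGWG F=GYGY D=YBYB B=WBWB
After move 2 (R): R=RRRR U=WYWY F=GBGB D=YWYW B=GBGB
After move 3 (R): R=RRRR U=WBWB F=GWGW D=YGYG B=YBYB
After move 4 (F'): F=WWGG U=WBRR R=GRYR D=OOYG L=OBOW
Query: D face = OOYG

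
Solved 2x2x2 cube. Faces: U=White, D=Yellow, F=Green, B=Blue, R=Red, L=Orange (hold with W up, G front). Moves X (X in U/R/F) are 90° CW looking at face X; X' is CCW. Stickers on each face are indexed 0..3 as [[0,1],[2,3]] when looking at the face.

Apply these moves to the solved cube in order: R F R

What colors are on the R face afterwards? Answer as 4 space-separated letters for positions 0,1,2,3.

After move 1 (R): R=RRRR U=WGWG F=GYGY D=YBYB B=WBWB
After move 2 (F): F=GGYY U=WGOO R=WRGR D=RRYB L=OYOB
After move 3 (R): R=GWRR U=WGOY F=GRYB D=RWYW B=OBGB
Query: R face = GWRR

Answer: G W R R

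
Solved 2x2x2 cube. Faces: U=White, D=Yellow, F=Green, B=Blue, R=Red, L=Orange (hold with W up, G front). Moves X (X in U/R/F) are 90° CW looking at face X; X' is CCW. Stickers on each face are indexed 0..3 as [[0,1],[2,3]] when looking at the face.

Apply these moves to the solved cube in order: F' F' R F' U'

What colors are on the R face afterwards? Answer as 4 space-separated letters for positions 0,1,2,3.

After move 1 (F'): F=GGGG U=WWRR R=YRYR D=OOYY L=OWOW
After move 2 (F'): F=GGGG U=WWYY R=OROR D=WWYY L=OROR
After move 3 (R): R=OORR U=WGYG F=GWGY D=WBYB B=YBWB
After move 4 (F'): F=WYGG U=WGOR R=BOWR D=RRYB L=OGOY
After move 5 (U'): U=GRWO F=OGGG R=WYWR B=BOWB L=YBOY
Query: R face = WYWR

Answer: W Y W R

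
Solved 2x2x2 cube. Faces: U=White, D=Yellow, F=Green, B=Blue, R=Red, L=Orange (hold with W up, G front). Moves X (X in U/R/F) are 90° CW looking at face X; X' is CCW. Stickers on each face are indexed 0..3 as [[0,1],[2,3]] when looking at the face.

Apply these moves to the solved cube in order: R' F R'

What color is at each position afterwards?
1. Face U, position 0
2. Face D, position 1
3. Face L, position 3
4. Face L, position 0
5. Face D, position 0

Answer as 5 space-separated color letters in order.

After move 1 (R'): R=RRRR U=WBWB F=GWGW D=YGYG B=YBYB
After move 2 (F): F=GGWW U=WBOO R=WRBR D=RRYG L=OYOG
After move 3 (R'): R=RRWB U=WYOY F=GBWO D=RGYW B=GBRB
Query 1: U[0] = W
Query 2: D[1] = G
Query 3: L[3] = G
Query 4: L[0] = O
Query 5: D[0] = R

Answer: W G G O R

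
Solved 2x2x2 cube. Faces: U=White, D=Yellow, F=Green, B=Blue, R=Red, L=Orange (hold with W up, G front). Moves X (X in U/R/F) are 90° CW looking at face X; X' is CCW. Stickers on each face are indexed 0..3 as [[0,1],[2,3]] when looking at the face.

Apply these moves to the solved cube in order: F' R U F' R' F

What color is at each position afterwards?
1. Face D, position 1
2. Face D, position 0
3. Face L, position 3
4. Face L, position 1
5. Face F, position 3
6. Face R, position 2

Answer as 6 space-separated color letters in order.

Answer: B B Y O W O

Derivation:
After move 1 (F'): F=GGGG U=WWRR R=YRYR D=OOYY L=OWOW
After move 2 (R): R=YYRR U=WGRG F=GOGY D=OBYB B=RBWB
After move 3 (U): U=RWGG F=YYGY R=RBRR B=OWWB L=GOOW
After move 4 (F'): F=YYYG U=RWRR R=BBOR D=OWYB L=GGOG
After move 5 (R'): R=BRBO U=RWRO F=YWYR D=OYYG B=BWWB
After move 6 (F): F=YYRW U=RWGG R=RROO D=BBYG L=GOOY
Query 1: D[1] = B
Query 2: D[0] = B
Query 3: L[3] = Y
Query 4: L[1] = O
Query 5: F[3] = W
Query 6: R[2] = O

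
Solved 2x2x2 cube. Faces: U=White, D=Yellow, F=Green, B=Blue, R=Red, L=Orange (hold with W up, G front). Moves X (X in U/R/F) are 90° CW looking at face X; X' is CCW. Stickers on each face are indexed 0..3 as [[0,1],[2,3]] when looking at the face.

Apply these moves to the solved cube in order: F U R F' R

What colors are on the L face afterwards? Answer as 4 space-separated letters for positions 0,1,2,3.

Answer: G G O O

Derivation:
After move 1 (F): F=GGGG U=WWOO R=WRWR D=RRYY L=OYOY
After move 2 (U): U=OWOW F=WRGG R=BBWR B=OYBB L=GGOY
After move 3 (R): R=WBRB U=OROG F=WRGY D=RBYO B=WYWB
After move 4 (F'): F=RYWG U=ORWR R=BBRB D=GYYO L=GGOO
After move 5 (R): R=RBBB U=OYWG F=RYWO D=GWYW B=RYRB
Query: L face = GGOO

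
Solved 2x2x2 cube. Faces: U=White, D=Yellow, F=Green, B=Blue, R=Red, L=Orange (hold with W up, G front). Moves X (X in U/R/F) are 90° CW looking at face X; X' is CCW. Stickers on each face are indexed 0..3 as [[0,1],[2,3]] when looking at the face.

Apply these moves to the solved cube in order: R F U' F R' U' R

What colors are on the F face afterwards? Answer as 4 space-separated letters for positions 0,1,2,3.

Answer: W O Y Y

Derivation:
After move 1 (R): R=RRRR U=WGWG F=GYGY D=YBYB B=WBWB
After move 2 (F): F=GGYY U=WGOO R=WRGR D=RRYB L=OYOB
After move 3 (U'): U=GOWO F=OYYY R=GGGR B=WRWB L=WBOB
After move 4 (F): F=YOYY U=GOBB R=WGOR D=GGYB L=WROR
After move 5 (R'): R=GRWO U=GWBW F=YOYB D=GOYY B=BRGB
After move 6 (U'): U=WWGB F=WRYB R=YOWO B=GRGB L=BROR
After move 7 (R): R=WYOO U=WRGB F=WOYY D=GGYG B=BRWB
Query: F face = WOYY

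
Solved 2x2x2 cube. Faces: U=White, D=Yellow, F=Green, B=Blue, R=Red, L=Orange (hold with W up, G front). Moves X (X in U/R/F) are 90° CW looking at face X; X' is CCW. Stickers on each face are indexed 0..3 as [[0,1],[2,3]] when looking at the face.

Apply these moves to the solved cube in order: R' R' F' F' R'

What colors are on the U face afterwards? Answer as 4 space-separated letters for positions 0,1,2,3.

Answer: W G W G

Derivation:
After move 1 (R'): R=RRRR U=WBWB F=GWGW D=YGYG B=YBYB
After move 2 (R'): R=RRRR U=WYWY F=GBGB D=YWYW B=GBGB
After move 3 (F'): F=BBGG U=WYRR R=WRYR D=OOYW L=OYOW
After move 4 (F'): F=BGBG U=WYWY R=OROR D=YWYW L=OROR
After move 5 (R'): R=RROO U=WGWG F=BYBY D=YGYG B=WBWB
Query: U face = WGWG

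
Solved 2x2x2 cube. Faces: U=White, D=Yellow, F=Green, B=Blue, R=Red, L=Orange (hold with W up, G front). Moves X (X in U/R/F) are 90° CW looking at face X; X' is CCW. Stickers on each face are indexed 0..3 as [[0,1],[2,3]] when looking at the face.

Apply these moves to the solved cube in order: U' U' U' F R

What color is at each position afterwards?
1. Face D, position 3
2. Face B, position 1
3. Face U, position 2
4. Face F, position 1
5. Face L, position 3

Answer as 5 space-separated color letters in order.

After move 1 (U'): U=WWWW F=OOGG R=GGRR B=RRBB L=BBOO
After move 2 (U'): U=WWWW F=BBGG R=OORR B=GGBB L=RROO
After move 3 (U'): U=WWWW F=RRGG R=BBRR B=OOBB L=GGOO
After move 4 (F): F=GRGR U=WWOG R=WBWR D=RBYY L=GYOY
After move 5 (R): R=WWRB U=WROR F=GBGY D=RBYO B=GOWB
Query 1: D[3] = O
Query 2: B[1] = O
Query 3: U[2] = O
Query 4: F[1] = B
Query 5: L[3] = Y

Answer: O O O B Y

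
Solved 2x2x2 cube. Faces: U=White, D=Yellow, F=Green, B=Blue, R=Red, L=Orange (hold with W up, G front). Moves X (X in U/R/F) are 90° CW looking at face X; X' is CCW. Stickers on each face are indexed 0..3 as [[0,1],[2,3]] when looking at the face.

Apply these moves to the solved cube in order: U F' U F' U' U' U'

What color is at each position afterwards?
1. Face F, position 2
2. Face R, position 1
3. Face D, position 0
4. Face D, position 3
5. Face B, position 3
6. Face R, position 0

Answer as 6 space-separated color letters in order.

Answer: Y W G Y B G

Derivation:
After move 1 (U): U=WWWW F=RRGG R=BBRR B=OOBB L=GGOO
After move 2 (F'): F=RGRG U=WWBR R=YBYR D=GOYY L=GWOW
After move 3 (U): U=BWRW F=YBRG R=OOYR B=GWBB L=RGOW
After move 4 (F'): F=BGYR U=BWOY R=OOGR D=GWYY L=RWOR
After move 5 (U'): U=WYBO F=RWYR R=BGGR B=OOBB L=GWOR
After move 6 (U'): U=YOWB F=GWYR R=RWGR B=BGBB L=OOOR
After move 7 (U'): U=OBYW F=OOYR R=GWGR B=RWBB L=BGOR
Query 1: F[2] = Y
Query 2: R[1] = W
Query 3: D[0] = G
Query 4: D[3] = Y
Query 5: B[3] = B
Query 6: R[0] = G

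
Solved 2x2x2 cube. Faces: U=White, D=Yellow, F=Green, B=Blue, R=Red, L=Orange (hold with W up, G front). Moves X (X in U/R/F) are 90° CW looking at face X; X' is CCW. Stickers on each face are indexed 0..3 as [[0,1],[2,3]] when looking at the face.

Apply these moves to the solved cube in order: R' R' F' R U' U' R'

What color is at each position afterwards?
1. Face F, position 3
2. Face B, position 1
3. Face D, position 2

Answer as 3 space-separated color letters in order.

After move 1 (R'): R=RRRR U=WBWB F=GWGW D=YGYG B=YBYB
After move 2 (R'): R=RRRR U=WYWY F=GBGB D=YWYW B=GBGB
After move 3 (F'): F=BBGG U=WYRR R=WRYR D=OOYW L=OYOW
After move 4 (R): R=YWRR U=WBRG F=BOGW D=OGYG B=RBYB
After move 5 (U'): U=BGWR F=OYGW R=BORR B=YWYB L=RBOW
After move 6 (U'): U=GRBW F=RBGW R=OYRR B=BOYB L=YWOW
After move 7 (R'): R=YROR U=GYBB F=RRGW D=OBYW B=GOGB
Query 1: F[3] = W
Query 2: B[1] = O
Query 3: D[2] = Y

Answer: W O Y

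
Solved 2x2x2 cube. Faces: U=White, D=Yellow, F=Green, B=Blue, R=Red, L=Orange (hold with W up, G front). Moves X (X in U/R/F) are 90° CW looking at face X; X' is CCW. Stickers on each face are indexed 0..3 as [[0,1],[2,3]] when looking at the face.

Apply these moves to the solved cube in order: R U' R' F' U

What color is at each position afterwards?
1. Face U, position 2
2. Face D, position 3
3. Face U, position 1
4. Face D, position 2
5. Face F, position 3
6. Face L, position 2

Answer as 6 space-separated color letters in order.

After move 1 (R): R=RRRR U=WGWG F=GYGY D=YBYB B=WBWB
After move 2 (U'): U=GGWW F=OOGY R=GYRR B=RRWB L=WBOO
After move 3 (R'): R=YRGR U=GWWR F=OGGW D=YOYY B=BRBB
After move 4 (F'): F=GWOG U=GWYG R=ORYR D=BOYY L=WROW
After move 5 (U): U=YGGW F=OROG R=BRYR B=WRBB L=GWOW
Query 1: U[2] = G
Query 2: D[3] = Y
Query 3: U[1] = G
Query 4: D[2] = Y
Query 5: F[3] = G
Query 6: L[2] = O

Answer: G Y G Y G O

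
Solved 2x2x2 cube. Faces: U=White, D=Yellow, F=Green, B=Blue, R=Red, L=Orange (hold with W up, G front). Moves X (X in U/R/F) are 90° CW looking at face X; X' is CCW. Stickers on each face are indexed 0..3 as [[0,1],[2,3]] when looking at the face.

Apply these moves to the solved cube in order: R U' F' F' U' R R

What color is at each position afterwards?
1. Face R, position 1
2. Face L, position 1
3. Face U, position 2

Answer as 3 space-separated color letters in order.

After move 1 (R): R=RRRR U=WGWG F=GYGY D=YBYB B=WBWB
After move 2 (U'): U=GGWW F=OOGY R=GYRR B=RRWB L=WBOO
After move 3 (F'): F=OYOG U=GGGR R=BYYR D=BOYB L=WWOW
After move 4 (F'): F=YGOO U=GGBY R=OYBR D=WWYB L=WROG
After move 5 (U'): U=GYGB F=WROO R=YGBR B=OYWB L=RROG
After move 6 (R): R=BYRG U=GRGO F=WWOB D=WWYO B=BYYB
After move 7 (R): R=RBGY U=GWGB F=WWOO D=WYYB B=OYRB
Query 1: R[1] = B
Query 2: L[1] = R
Query 3: U[2] = G

Answer: B R G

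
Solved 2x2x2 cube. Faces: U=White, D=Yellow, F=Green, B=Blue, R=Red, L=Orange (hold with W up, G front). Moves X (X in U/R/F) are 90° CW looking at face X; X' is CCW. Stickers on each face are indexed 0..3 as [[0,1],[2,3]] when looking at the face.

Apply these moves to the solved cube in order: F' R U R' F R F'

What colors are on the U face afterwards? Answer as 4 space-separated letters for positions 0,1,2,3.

Answer: R Y O R

Derivation:
After move 1 (F'): F=GGGG U=WWRR R=YRYR D=OOYY L=OWOW
After move 2 (R): R=YYRR U=WGRG F=GOGY D=OBYB B=RBWB
After move 3 (U): U=RWGG F=YYGY R=RBRR B=OWWB L=GOOW
After move 4 (R'): R=BRRR U=RWGO F=YWGG D=OYYY B=BWBB
After move 5 (F): F=GYGW U=RWWO R=GROR D=RBYY L=GOOY
After move 6 (R): R=OGRR U=RYWW F=GBGY D=RBYB B=OWWB
After move 7 (F'): F=BYGG U=RYOR R=BGRR D=OYYB L=GWOW
Query: U face = RYOR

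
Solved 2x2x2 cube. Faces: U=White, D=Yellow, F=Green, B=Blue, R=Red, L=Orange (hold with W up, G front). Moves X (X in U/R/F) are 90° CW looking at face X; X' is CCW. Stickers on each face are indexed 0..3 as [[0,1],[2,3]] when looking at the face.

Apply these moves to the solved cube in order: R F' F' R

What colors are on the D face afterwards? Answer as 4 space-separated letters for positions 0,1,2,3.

After move 1 (R): R=RRRR U=WGWG F=GYGY D=YBYB B=WBWB
After move 2 (F'): F=YYGG U=WGRR R=BRYR D=OOYB L=OGOW
After move 3 (F'): F=YGYG U=WGBY R=OROR D=GWYB L=OROR
After move 4 (R): R=OORR U=WGBG F=YWYB D=GWYW B=YBGB
Query: D face = GWYW

Answer: G W Y W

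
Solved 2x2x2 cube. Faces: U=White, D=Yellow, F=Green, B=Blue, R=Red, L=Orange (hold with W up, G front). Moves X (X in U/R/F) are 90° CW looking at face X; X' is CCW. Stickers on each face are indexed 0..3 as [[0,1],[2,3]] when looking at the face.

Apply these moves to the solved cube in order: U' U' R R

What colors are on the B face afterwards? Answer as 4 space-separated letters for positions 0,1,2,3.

Answer: G G B B

Derivation:
After move 1 (U'): U=WWWW F=OOGG R=GGRR B=RRBB L=BBOO
After move 2 (U'): U=WWWW F=BBGG R=OORR B=GGBB L=RROO
After move 3 (R): R=RORO U=WBWG F=BYGY D=YBYG B=WGWB
After move 4 (R): R=RROO U=WYWY F=BBGG D=YWYW B=GGBB
Query: B face = GGBB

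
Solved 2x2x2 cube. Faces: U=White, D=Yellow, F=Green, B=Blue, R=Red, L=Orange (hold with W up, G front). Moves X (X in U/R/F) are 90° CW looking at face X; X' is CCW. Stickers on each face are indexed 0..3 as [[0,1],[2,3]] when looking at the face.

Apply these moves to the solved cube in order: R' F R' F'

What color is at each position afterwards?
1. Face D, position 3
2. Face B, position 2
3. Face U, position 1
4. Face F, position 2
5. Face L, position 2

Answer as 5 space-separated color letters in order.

Answer: W R Y G O

Derivation:
After move 1 (R'): R=RRRR U=WBWB F=GWGW D=YGYG B=YBYB
After move 2 (F): F=GGWW U=WBOO R=WRBR D=RRYG L=OYOG
After move 3 (R'): R=RRWB U=WYOY F=GBWO D=RGYW B=GBRB
After move 4 (F'): F=BOGW U=WYRW R=GRRB D=YGYW L=OYOO
Query 1: D[3] = W
Query 2: B[2] = R
Query 3: U[1] = Y
Query 4: F[2] = G
Query 5: L[2] = O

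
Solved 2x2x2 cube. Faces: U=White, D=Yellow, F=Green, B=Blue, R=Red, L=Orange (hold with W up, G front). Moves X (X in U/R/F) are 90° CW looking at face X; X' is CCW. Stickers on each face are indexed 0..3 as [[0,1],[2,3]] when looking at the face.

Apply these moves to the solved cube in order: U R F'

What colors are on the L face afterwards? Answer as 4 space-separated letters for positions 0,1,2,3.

After move 1 (U): U=WWWW F=RRGG R=BBRR B=OOBB L=GGOO
After move 2 (R): R=RBRB U=WRWG F=RYGY D=YBYO B=WOWB
After move 3 (F'): F=YYRG U=WRRR R=BBYB D=GOYO L=GGOW
Query: L face = GGOW

Answer: G G O W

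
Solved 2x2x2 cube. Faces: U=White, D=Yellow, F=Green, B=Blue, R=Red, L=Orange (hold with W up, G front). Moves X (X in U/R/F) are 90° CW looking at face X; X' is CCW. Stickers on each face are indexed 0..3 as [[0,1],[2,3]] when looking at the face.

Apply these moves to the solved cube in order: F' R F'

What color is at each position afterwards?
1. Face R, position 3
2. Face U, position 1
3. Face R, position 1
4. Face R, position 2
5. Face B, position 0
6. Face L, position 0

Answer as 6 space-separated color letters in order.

After move 1 (F'): F=GGGG U=WWRR R=YRYR D=OOYY L=OWOW
After move 2 (R): R=YYRR U=WGRG F=GOGY D=OBYB B=RBWB
After move 3 (F'): F=OYGG U=WGYR R=BYOR D=WWYB L=OGOR
Query 1: R[3] = R
Query 2: U[1] = G
Query 3: R[1] = Y
Query 4: R[2] = O
Query 5: B[0] = R
Query 6: L[0] = O

Answer: R G Y O R O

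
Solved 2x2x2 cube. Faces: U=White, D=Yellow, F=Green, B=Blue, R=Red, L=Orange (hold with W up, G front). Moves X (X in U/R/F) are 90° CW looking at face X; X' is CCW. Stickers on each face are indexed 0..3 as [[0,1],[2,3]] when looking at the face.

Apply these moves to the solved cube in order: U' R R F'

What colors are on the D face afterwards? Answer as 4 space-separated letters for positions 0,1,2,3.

Answer: B O Y W

Derivation:
After move 1 (U'): U=WWWW F=OOGG R=GGRR B=RRBB L=BBOO
After move 2 (R): R=RGRG U=WOWG F=OYGY D=YBYR B=WRWB
After move 3 (R): R=RRGG U=WYWY F=OBGR D=YWYW B=GROB
After move 4 (F'): F=BROG U=WYRG R=WRYG D=BOYW L=BYOW
Query: D face = BOYW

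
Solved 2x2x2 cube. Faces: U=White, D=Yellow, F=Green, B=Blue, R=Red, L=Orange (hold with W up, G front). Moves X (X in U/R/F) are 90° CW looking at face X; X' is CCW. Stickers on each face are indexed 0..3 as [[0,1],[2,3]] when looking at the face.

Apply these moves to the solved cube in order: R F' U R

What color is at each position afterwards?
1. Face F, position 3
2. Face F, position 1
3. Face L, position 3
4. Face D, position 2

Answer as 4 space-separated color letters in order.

After move 1 (R): R=RRRR U=WGWG F=GYGY D=YBYB B=WBWB
After move 2 (F'): F=YYGG U=WGRR R=BRYR D=OOYB L=OGOW
After move 3 (U): U=RWRG F=BRGG R=WBYR B=OGWB L=YYOW
After move 4 (R): R=YWRB U=RRRG F=BOGB D=OWYO B=GGWB
Query 1: F[3] = B
Query 2: F[1] = O
Query 3: L[3] = W
Query 4: D[2] = Y

Answer: B O W Y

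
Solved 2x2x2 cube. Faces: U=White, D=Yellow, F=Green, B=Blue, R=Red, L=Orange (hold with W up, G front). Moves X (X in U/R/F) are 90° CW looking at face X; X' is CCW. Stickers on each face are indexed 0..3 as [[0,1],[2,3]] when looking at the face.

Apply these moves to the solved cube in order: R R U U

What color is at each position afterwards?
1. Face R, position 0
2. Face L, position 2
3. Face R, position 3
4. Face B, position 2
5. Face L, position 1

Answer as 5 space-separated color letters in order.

Answer: O O R G R

Derivation:
After move 1 (R): R=RRRR U=WGWG F=GYGY D=YBYB B=WBWB
After move 2 (R): R=RRRR U=WYWY F=GBGB D=YWYW B=GBGB
After move 3 (U): U=WWYY F=RRGB R=GBRR B=OOGB L=GBOO
After move 4 (U): U=YWYW F=GBGB R=OORR B=GBGB L=RROO
Query 1: R[0] = O
Query 2: L[2] = O
Query 3: R[3] = R
Query 4: B[2] = G
Query 5: L[1] = R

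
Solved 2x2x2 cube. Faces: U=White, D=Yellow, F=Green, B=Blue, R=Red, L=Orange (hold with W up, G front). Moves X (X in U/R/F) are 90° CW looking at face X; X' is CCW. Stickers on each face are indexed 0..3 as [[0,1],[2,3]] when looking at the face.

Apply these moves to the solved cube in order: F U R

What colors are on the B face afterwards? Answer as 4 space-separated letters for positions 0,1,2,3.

After move 1 (F): F=GGGG U=WWOO R=WRWR D=RRYY L=OYOY
After move 2 (U): U=OWOW F=WRGG R=BBWR B=OYBB L=GGOY
After move 3 (R): R=WBRB U=OROG F=WRGY D=RBYO B=WYWB
Query: B face = WYWB

Answer: W Y W B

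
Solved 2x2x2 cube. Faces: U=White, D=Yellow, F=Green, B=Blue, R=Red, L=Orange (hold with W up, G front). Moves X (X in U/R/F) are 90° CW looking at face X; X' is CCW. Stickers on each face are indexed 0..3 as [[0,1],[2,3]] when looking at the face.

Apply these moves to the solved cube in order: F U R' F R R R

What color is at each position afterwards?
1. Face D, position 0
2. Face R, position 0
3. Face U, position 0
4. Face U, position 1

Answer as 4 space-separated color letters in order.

After move 1 (F): F=GGGG U=WWOO R=WRWR D=RRYY L=OYOY
After move 2 (U): U=OWOW F=WRGG R=BBWR B=OYBB L=GGOY
After move 3 (R'): R=BRBW U=OBOO F=WWGW D=RRYG B=YYRB
After move 4 (F): F=GWWW U=OBYG R=OROW D=BBYG L=GROR
After move 5 (R): R=OOWR U=OWYW F=GBWG D=BRYY B=GYBB
After move 6 (R): R=WORO U=OBYG F=GRWY D=BBYG B=WYWB
After move 7 (R): R=RWOO U=ORYY F=GBWG D=BWYW B=GYBB
Query 1: D[0] = B
Query 2: R[0] = R
Query 3: U[0] = O
Query 4: U[1] = R

Answer: B R O R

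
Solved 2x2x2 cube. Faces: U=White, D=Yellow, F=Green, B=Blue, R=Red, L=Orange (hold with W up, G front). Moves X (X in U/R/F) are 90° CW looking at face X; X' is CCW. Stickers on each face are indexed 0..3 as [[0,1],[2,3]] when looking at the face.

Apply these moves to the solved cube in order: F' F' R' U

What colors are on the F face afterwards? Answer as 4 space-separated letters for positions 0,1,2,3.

After move 1 (F'): F=GGGG U=WWRR R=YRYR D=OOYY L=OWOW
After move 2 (F'): F=GGGG U=WWYY R=OROR D=WWYY L=OROR
After move 3 (R'): R=RROO U=WBYB F=GWGY D=WGYG B=YBWB
After move 4 (U): U=YWBB F=RRGY R=YBOO B=ORWB L=GWOR
Query: F face = RRGY

Answer: R R G Y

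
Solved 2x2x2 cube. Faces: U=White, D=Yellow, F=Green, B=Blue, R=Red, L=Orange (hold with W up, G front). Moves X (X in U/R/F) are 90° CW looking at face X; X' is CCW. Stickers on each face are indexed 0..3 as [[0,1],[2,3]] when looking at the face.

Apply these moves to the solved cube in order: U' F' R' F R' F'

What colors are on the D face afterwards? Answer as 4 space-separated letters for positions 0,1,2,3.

After move 1 (U'): U=WWWW F=OOGG R=GGRR B=RRBB L=BBOO
After move 2 (F'): F=OGOG U=WWGR R=YGYR D=BOYY L=BWOW
After move 3 (R'): R=GRYY U=WBGR F=OWOR D=BGYG B=YROB
After move 4 (F): F=OORW U=WBWW R=GRRY D=YGYG L=BBOG
After move 5 (R'): R=RYGR U=WOWY F=OBRW D=YOYW B=GRGB
After move 6 (F'): F=BWOR U=WORG R=OYYR D=BGYW L=BYOW
Query: D face = BGYW

Answer: B G Y W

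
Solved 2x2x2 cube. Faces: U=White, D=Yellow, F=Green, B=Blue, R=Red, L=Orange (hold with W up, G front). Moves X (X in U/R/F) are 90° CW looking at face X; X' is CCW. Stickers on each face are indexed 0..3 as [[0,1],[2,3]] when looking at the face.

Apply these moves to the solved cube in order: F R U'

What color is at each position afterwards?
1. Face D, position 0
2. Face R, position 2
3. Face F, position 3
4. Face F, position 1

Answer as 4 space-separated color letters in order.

Answer: R R Y Y

Derivation:
After move 1 (F): F=GGGG U=WWOO R=WRWR D=RRYY L=OYOY
After move 2 (R): R=WWRR U=WGOG F=GRGY D=RBYB B=OBWB
After move 3 (U'): U=GGWO F=OYGY R=GRRR B=WWWB L=OBOY
Query 1: D[0] = R
Query 2: R[2] = R
Query 3: F[3] = Y
Query 4: F[1] = Y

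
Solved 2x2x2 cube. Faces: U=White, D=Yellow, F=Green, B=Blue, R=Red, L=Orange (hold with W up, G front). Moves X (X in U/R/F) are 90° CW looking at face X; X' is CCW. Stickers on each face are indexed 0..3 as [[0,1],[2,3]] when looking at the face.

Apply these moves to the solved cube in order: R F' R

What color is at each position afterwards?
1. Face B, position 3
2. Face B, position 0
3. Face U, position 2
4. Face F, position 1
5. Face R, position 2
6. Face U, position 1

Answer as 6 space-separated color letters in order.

Answer: B R R O R Y

Derivation:
After move 1 (R): R=RRRR U=WGWG F=GYGY D=YBYB B=WBWB
After move 2 (F'): F=YYGG U=WGRR R=BRYR D=OOYB L=OGOW
After move 3 (R): R=YBRR U=WYRG F=YOGB D=OWYW B=RBGB
Query 1: B[3] = B
Query 2: B[0] = R
Query 3: U[2] = R
Query 4: F[1] = O
Query 5: R[2] = R
Query 6: U[1] = Y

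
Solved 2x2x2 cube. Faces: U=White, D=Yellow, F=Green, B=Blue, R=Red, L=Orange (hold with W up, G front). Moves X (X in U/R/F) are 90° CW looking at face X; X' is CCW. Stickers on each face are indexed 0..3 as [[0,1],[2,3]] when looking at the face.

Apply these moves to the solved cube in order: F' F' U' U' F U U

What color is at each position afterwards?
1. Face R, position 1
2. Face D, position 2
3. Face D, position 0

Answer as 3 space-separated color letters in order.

After move 1 (F'): F=GGGG U=WWRR R=YRYR D=OOYY L=OWOW
After move 2 (F'): F=GGGG U=WWYY R=OROR D=WWYY L=OROR
After move 3 (U'): U=WYWY F=ORGG R=GGOR B=ORBB L=BBOR
After move 4 (U'): U=YYWW F=BBGG R=OROR B=GGBB L=OROR
After move 5 (F): F=GBGB U=YYRR R=WRWR D=OOYY L=OWOW
After move 6 (U): U=RYRY F=WRGB R=GGWR B=OWBB L=GBOW
After move 7 (U): U=RRYY F=GGGB R=OWWR B=GBBB L=WROW
Query 1: R[1] = W
Query 2: D[2] = Y
Query 3: D[0] = O

Answer: W Y O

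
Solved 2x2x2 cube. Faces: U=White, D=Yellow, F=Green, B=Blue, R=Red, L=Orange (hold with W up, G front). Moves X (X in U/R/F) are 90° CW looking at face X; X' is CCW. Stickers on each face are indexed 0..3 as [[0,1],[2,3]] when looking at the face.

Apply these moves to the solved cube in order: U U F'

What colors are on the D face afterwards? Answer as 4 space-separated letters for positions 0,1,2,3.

After move 1 (U): U=WWWW F=RRGG R=BBRR B=OOBB L=GGOO
After move 2 (U): U=WWWW F=BBGG R=OORR B=GGBB L=RROO
After move 3 (F'): F=BGBG U=WWOR R=YOYR D=ROYY L=RWOW
Query: D face = ROYY

Answer: R O Y Y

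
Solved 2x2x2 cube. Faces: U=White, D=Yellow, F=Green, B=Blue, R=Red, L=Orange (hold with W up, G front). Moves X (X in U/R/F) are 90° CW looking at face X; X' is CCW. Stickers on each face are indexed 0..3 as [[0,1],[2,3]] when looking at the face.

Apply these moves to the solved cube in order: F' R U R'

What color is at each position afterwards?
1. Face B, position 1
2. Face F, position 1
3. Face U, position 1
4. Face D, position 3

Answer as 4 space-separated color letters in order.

Answer: W W W Y

Derivation:
After move 1 (F'): F=GGGG U=WWRR R=YRYR D=OOYY L=OWOW
After move 2 (R): R=YYRR U=WGRG F=GOGY D=OBYB B=RBWB
After move 3 (U): U=RWGG F=YYGY R=RBRR B=OWWB L=GOOW
After move 4 (R'): R=BRRR U=RWGO F=YWGG D=OYYY B=BWBB
Query 1: B[1] = W
Query 2: F[1] = W
Query 3: U[1] = W
Query 4: D[3] = Y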